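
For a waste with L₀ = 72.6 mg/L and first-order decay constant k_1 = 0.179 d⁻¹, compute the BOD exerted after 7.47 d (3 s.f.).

y_t = L₀(1 − e^(−k_1 t)) = 72.6 × (1 − e^(−0.179×7.47))
= 72.6 × (1 − 0.2626) = 72.6 × 0.7374 = 53.54 mg/L.

y ≈ 53.5 mg/L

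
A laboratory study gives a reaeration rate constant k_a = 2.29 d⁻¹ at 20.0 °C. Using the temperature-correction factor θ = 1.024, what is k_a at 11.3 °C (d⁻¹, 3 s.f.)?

k_a(T₂) = k_a(T₁) · θ^(T₂−T₁) = 2.29 × 1.024^(11.3−20.0)
= 2.29 × 1.024^-8.70 = 2.29 × 0.8136 = 1.863 d⁻¹.

k_a ≈ 1.86 d⁻¹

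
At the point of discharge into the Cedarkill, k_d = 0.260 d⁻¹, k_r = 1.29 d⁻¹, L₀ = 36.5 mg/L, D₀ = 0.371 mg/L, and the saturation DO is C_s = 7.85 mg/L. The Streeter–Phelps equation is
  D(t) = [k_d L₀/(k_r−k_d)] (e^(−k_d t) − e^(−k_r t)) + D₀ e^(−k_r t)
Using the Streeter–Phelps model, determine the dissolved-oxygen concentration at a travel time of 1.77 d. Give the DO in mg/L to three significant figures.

k_d L₀/(k_r−k_d) = 0.260×36.5/(1.29−0.260) = 9.490/1.030 = 9.214 mg/L.
e^(−k_d t) = e^(−0.260×1.770) = 0.6312; e^(−k_r t) = e^(−1.29×1.770) = 0.1019.
D = 9.214 × (0.6312 − 0.1019) + 0.371 × 0.1019 = 4.876 + 0.03782 = 4.914 mg/L.
DO = C_s − D = 7.85 − 4.914 = 2.936 mg/L.

DO ≈ 2.94 mg/L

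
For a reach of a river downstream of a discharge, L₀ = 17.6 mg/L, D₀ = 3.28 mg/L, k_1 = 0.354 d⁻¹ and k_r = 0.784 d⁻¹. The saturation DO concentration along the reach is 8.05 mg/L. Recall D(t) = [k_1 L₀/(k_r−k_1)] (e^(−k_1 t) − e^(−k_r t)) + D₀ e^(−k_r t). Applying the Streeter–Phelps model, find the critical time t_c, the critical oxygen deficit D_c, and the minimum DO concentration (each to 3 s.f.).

t_c = [1/(k_r−k_1)] ln[(k_r/k_1)(1 − D₀(k_r−k_1)/(k_1 L₀))]
= [1/(0.784−0.354)] ln[(0.784/0.354)(1 − 3.28×0.4300/(0.354×17.6))]
= (1/0.4300) ln[2.215 × 0.7736] = 2.326 × ln(1.713) = 2.326 × 0.5384 = 1.252 d.
L(t_c) = L₀ e^(−k_1 t_c) = 17.6 × 0.6419 = 11.30 mg/L, and at the critical point k_r D_c = k_1 L, so D_c = (0.354/0.784) × 11.30 = 5.101 mg/L.
Minimum DO = C_s − D_c = 8.05 − 5.101 = 2.949 mg/L.

t_c ≈ 1.25 d; D_c ≈ 5.10 mg/L; min DO ≈ 2.95 mg/L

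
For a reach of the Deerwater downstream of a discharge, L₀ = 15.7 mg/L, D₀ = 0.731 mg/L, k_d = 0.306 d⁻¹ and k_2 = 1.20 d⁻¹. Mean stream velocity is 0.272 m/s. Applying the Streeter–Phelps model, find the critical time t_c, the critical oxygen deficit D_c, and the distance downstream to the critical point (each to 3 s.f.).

At the critical point dD/dt = 0, so k_d L₀ e^(−k_d t) = k_2 D. Substituting D(t) from the Streeter–Phelps equation and solving for t gives
t_c = ln[(k_2/k_d)(1 − D₀(k_2−k_d)/(k_d L₀))] / (k_2−k_d).
Here k_2−k_d = 0.8940 d⁻¹ and 1 − D₀(k_2−k_d)/(k_d L₀) = 1 − 0.731×0.8940/(0.306×15.7) = 0.8640, so
t_c = ln(3.922 × 0.8640) / 0.8940 = 1.220 / 0.8940 = 1.365 d.
D_c = (k_d/k_2) L₀ e^(−k_d t_c) = (0.306/1.20) × 15.7 × e^(−0.306×1.365) = 0.2550 × 15.7 × 0.6586 = 2.637 mg/L.
x_c = v t_c = 0.272 m/s × 1.365 d × 86400 s/d = 32080 m ≈ 32.1 km.

t_c ≈ 1.36 d; D_c ≈ 2.64 mg/L; x_c ≈ 32.1 km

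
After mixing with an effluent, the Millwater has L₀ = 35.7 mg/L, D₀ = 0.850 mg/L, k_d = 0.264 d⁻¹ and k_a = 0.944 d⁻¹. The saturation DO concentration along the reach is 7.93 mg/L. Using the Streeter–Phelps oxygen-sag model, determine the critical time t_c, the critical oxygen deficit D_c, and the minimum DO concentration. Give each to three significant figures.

t_c ≈ 1.78 d; D_c ≈ 6.24 mg/L; min DO ≈ 1.69 mg/L

With k_a/k_d = 3.576 and 1 − D₀(k_a−k_d)/(k_d L₀) = 0.9387,
t_c = ln(3.576 × 0.9387) / (0.944 − 0.264) = ln(3.356) / 0.6800 = 1.211/0.6800 = 1.781 d.
L(t_c) = L₀ e^(−k_d t_c) = 35.7 × 0.6249 = 22.31 mg/L, and at the critical point k_a D_c = k_d L, so D_c = (0.264/0.944) × 22.31 = 6.239 mg/L.
Minimum DO = C_s − D_c = 7.93 − 6.239 = 1.691 mg/L.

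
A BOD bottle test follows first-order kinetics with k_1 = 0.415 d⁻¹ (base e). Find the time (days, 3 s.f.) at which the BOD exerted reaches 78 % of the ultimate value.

y/L₀ = 1 − e^(−k_1 t) = 0.78 ⇒ e^(−k_1 t) = 0.220
t = −ln(0.220) / 0.415 = 1.514 / 0.415 = 3.649 d.

t ≈ 3.65 d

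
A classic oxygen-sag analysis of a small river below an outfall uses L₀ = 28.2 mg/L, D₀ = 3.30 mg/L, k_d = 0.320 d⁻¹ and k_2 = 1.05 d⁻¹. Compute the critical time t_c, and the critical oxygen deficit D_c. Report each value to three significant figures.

With k_2/k_d = 3.281 and 1 − D₀(k_2−k_d)/(k_d L₀) = 0.7330,
t_c = ln(3.281 × 0.7330) / (1.05 − 0.320) = ln(2.405) / 0.7300 = 0.8777/0.7300 = 1.202 d.
D_c = (k_d/k_2) L₀ e^(−k_d t_c) = (0.320/1.05) × 28.2 × e^(−0.320×1.202) = 0.3048 × 28.2 × 0.6806 = 5.850 mg/L.

t_c ≈ 1.20 d; D_c ≈ 5.85 mg/L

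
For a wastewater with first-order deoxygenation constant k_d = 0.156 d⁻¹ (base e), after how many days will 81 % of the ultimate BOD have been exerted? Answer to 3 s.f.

t ≈ 10.6 d

y/L₀ = 1 − e^(−k_d t) = 0.81 ⇒ e^(−k_d t) = 0.190
t = −ln(0.190) / 0.156 = 1.661 / 0.156 = 10.65 d.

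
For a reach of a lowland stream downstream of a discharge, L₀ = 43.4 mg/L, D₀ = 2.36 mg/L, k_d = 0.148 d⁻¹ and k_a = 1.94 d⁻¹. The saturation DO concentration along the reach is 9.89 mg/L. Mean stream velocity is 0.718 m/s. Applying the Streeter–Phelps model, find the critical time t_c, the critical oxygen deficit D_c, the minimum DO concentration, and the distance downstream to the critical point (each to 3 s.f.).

With k_a/k_d = 13.11 and 1 − D₀(k_a−k_d)/(k_d L₀) = 0.3416,
t_c = ln(13.11 × 0.3416) / (1.94 − 0.148) = ln(4.478) / 1.792 = 1.499/1.792 = 0.8365 d.
L(t_c) = L₀ e^(−k_d t_c) = 43.4 × 0.8835 = 38.35 mg/L, and at the critical point k_a D_c = k_d L, so D_c = (0.148/1.94) × 38.35 = 2.925 mg/L.
Minimum DO = C_s − D_c = 9.89 − 2.925 = 6.965 mg/L.
x_c = v t_c = 0.718 m/s × 0.8365 d × 86400 s/d = 51890 m ≈ 51.9 km.

t_c ≈ 0.837 d; D_c ≈ 2.93 mg/L; min DO ≈ 6.96 mg/L; x_c ≈ 51.9 km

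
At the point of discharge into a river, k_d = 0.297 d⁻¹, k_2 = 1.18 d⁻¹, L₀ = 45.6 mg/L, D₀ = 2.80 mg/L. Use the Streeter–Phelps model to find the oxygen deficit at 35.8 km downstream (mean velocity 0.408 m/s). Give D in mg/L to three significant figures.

Travel time t = x/v = 35.8 km / (0.408 m/s) = 35800 m / 0.408 m/s = 87750 s = 1.016 d.
k_d L₀/(k_2−k_d) = 0.297×45.6/(1.18−0.297) = 13.54/0.8830 = 15.34 mg/L.
e^(−k_d t) = e^(−0.297×1.016) = 0.7396; e^(−k_2 t) = e^(−1.18×1.016) = 0.3017.
D = 15.34 × (0.7396 − 0.3017) + 2.80 × 0.3017 = 6.717 + 0.8447 = 7.562 mg/L.

D ≈ 7.56 mg/L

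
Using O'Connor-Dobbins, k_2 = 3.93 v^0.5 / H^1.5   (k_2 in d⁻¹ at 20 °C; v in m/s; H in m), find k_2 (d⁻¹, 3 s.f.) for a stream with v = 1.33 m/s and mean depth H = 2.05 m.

k_2 ≈ 1.54 d⁻¹

k_2 = 3.93 × 1.33^0.5 / 2.05^1.5 = 3.93 × 1.153 / 2.935 = 1.544 d⁻¹.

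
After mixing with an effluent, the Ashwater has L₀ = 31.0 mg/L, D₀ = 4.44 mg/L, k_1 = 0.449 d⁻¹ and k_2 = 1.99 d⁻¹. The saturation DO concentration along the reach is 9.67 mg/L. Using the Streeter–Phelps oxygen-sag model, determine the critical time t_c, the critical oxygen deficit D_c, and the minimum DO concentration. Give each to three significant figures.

t_c ≈ 0.527 d; D_c ≈ 5.52 mg/L; min DO ≈ 4.15 mg/L

With k_2/k_1 = 4.432 and 1 − D₀(k_2−k_1)/(k_1 L₀) = 0.5084,
t_c = ln(4.432 × 0.5084) / (1.99 − 0.449) = ln(2.253) / 1.541 = 0.8125/1.541 = 0.5272 d.
D_c = (k_1/k_2) L₀ e^(−k_1 t_c) = (0.449/1.99) × 31.0 × e^(−0.449×0.5272) = 0.2256 × 31.0 × 0.7892 = 5.520 mg/L.
Minimum DO = C_s − D_c = 9.67 − 5.520 = 4.150 mg/L.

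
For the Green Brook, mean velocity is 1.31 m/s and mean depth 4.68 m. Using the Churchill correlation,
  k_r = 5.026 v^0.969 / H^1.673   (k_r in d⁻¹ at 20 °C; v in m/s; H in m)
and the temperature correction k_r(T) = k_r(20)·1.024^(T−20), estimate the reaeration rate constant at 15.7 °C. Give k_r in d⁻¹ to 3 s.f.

k_r(20) = 5.026 × 1.31^0.969 / 4.68^1.673 = 5.026 × 1.299 / 13.22 = 0.4938 d⁻¹.
k_r(15.7) = 0.4938 × 1.024^(15.7−20) = 0.4938 × 0.9030 = 0.4459 d⁻¹.

k_r ≈ 0.446 d⁻¹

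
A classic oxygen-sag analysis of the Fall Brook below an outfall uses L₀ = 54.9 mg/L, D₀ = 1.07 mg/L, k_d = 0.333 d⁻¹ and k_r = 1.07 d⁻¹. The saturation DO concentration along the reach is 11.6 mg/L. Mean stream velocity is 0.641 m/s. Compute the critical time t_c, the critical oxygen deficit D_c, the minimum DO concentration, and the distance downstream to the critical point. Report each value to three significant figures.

t_c ≈ 1.52 d; D_c ≈ 10.3 mg/L; min DO ≈ 1.31 mg/L; x_c ≈ 84.4 km

At the critical point dD/dt = 0, so k_d L₀ e^(−k_d t) = k_r D. Substituting D(t) from the Streeter–Phelps equation and solving for t gives
t_c = ln[(k_r/k_d)(1 − D₀(k_r−k_d)/(k_d L₀))] / (k_r−k_d).
Here k_r−k_d = 0.7370 d⁻¹ and 1 − D₀(k_r−k_d)/(k_d L₀) = 1 − 1.07×0.7370/(0.333×54.9) = 0.9569, so
t_c = ln(3.213 × 0.9569) / 0.7370 = 1.123 / 0.7370 = 1.524 d.
D_c = (k_d/k_r) L₀ e^(−k_d t_c) = (0.333/1.07) × 54.9 × e^(−0.333×1.524) = 0.3112 × 54.9 × 0.6020 = 10.29 mg/L.
Minimum DO = C_s − D_c = 11.6 − 10.29 = 1.314 mg/L.
x_c = v t_c = 0.641 m/s × 1.524 d × 86400 s/d = 84400 m ≈ 84.4 km.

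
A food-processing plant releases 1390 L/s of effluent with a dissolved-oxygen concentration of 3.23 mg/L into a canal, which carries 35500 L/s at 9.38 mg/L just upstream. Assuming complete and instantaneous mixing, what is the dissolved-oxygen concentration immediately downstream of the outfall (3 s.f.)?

9.15 mg/L

Flow-weighted mixing: C = (Q_r C_r + Q_w C_w)/(Q_r + Q_w)
= (35500×9.38 + 1390×3.23)/(35500 + 1390) = 337500/36890 = 9.148 mg/L.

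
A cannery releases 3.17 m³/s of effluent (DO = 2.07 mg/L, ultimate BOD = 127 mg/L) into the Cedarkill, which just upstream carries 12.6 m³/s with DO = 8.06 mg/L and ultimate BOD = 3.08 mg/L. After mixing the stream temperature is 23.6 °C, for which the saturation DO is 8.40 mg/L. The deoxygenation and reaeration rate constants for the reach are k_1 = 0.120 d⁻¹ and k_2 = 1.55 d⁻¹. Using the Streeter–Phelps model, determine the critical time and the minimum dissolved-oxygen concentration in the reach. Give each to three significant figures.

Mixed DO = (12.6×8.06 + 3.17×2.07)/(12.6+3.17) = 108.1/15.77 = 6.856 mg/L.
Mixed L₀ = (12.6×3.08 + 3.17×127)/(15.77) = 441.4/15.77 = 27.99 mg/L.
Initial deficit D₀ = C_s − DO₀ = 8.40 − 6.856 = 1.544 mg/L.
t_c = (1/1.430) ln[(1.55/0.120)(1 − 1.544×1.430/(0.120×27.99))] = 0.6993 × ln(4.425) = 1.040 d.
D_c = (0.120/1.55) × 27.99 × e^(−0.120×1.040) = 0.07742 × 27.99 × 0.8827 = 1.913 mg/L.
Minimum DO = 8.40 − 1.913 = 6.487 mg/L.

t_c ≈ 1.04 d; minimum DO ≈ 6.49 mg/L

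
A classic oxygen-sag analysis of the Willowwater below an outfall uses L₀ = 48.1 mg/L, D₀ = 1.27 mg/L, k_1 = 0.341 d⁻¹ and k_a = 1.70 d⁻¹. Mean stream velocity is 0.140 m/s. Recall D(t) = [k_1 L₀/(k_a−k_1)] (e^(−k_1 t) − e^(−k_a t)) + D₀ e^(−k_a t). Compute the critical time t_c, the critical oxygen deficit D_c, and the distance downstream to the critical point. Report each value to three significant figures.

t_c ≈ 1.10 d; D_c ≈ 6.63 mg/L; x_c ≈ 13.3 km

At the critical point dD/dt = 0, so k_1 L₀ e^(−k_1 t) = k_a D. Substituting D(t) from the Streeter–Phelps equation and solving for t gives
t_c = ln[(k_a/k_1)(1 − D₀(k_a−k_1)/(k_1 L₀))] / (k_a−k_1).
Here k_a−k_1 = 1.359 d⁻¹ and 1 − D₀(k_a−k_1)/(k_1 L₀) = 1 − 1.27×1.359/(0.341×48.1) = 0.8948, so
t_c = ln(4.985 × 0.8948) / 1.359 = 1.495 / 1.359 = 1.100 d.
L(t_c) = L₀ e^(−k_1 t_c) = 48.1 × 0.6871 = 33.05 mg/L, and at the critical point k_a D_c = k_1 L, so D_c = (0.341/1.70) × 33.05 = 6.630 mg/L.
x_c = v t_c = 0.140 m/s × 1.100 d × 86400 s/d = 13310 m ≈ 13.3 km.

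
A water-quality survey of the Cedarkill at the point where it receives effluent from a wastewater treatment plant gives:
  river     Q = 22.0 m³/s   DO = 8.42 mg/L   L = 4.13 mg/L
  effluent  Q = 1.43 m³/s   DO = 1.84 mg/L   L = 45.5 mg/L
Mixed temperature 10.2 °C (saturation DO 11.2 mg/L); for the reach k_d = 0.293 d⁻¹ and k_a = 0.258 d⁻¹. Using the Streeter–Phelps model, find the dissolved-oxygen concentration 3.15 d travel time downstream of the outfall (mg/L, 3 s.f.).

Mixed DO = (22.0×8.42 + 1.43×1.84)/(22.0+1.43) = 187.9/23.43 = 8.018 mg/L.
Mixed L₀ = (22.0×4.13 + 1.43×45.5)/(23.43) = 155.9/23.43 = 6.655 mg/L.
Initial deficit D₀ = C_s − DO₀ = 11.2 − 8.018 = 3.182 mg/L.
D(3.15) = [0.293×6.655/(0.258−0.293)](e^(−0.293×3.15) − e^(−0.258×3.15)) + 3.182 e^(−0.258×3.15)
= -55.71 × (0.3973 − 0.4437) + 3.182 × 0.4437 = 3.992 mg/L.
DO = 11.2 − 3.992 = 7.208 mg/L.

DO ≈ 7.21 mg/L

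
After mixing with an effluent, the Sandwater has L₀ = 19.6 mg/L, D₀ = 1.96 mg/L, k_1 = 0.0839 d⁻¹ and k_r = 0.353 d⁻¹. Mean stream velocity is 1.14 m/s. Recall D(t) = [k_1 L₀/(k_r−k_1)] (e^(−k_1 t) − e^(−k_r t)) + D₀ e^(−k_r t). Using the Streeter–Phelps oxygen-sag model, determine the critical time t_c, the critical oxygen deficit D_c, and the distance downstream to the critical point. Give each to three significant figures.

t_c ≈ 3.90 d; D_c ≈ 3.36 mg/L; x_c ≈ 384 km

t_c = [1/(k_r−k_1)] ln[(k_r/k_1)(1 − D₀(k_r−k_1)/(k_1 L₀))]
= [1/(0.353−0.0839)] ln[(0.353/0.0839)(1 − 1.96×0.2691/(0.0839×19.6))]
= (1/0.2691) ln[4.207 × 0.6793] = 3.716 × ln(2.858) = 3.716 × 1.050 = 3.902 d.
L(t_c) = L₀ e^(−k_1 t_c) = 19.6 × 0.7208 = 14.13 mg/L, and at the critical point k_r D_c = k_1 L, so D_c = (0.0839/0.353) × 14.13 = 3.358 mg/L.
x_c = v t_c = 1.14 m/s × 3.902 d × 86400 s/d = 384400 m ≈ 384 km.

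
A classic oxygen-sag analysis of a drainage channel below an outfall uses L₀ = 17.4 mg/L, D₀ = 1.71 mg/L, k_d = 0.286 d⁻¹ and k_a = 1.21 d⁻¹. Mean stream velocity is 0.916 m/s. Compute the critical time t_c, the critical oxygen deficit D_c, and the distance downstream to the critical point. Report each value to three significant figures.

t_c ≈ 1.15 d; D_c ≈ 2.96 mg/L; x_c ≈ 90.8 km

t_c = [1/(k_a−k_d)] ln[(k_a/k_d)(1 − D₀(k_a−k_d)/(k_d L₀))]
= [1/(1.21−0.286)] ln[(1.21/0.286)(1 − 1.71×0.9240/(0.286×17.4))]
= (1/0.9240) ln[4.231 × 0.6825] = 1.082 × ln(2.887) = 1.082 × 1.060 = 1.148 d.
D_c = (k_d/k_a) L₀ e^(−k_d t_c) = (0.286/1.21) × 17.4 × e^(−0.286×1.148) = 0.2364 × 17.4 × 0.7202 = 2.962 mg/L.
x_c = v t_c = 0.916 m/s × 1.148 d × 86400 s/d = 90820 m ≈ 90.8 km.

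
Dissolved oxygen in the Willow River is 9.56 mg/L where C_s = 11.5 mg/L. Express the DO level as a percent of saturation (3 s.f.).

% saturation = C/C_s × 100 = 9.56/11.5 × 100 = 83.1 %.

83.1 % saturation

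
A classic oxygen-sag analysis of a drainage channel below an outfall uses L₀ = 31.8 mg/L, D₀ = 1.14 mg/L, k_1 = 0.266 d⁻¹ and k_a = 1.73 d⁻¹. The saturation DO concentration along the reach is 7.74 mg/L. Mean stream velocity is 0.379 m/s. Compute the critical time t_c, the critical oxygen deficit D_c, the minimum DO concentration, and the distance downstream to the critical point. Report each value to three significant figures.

t_c ≈ 1.13 d; D_c ≈ 3.62 mg/L; min DO ≈ 4.12 mg/L; x_c ≈ 37.0 km

At the critical point dD/dt = 0, so k_1 L₀ e^(−k_1 t) = k_a D. Substituting D(t) from the Streeter–Phelps equation and solving for t gives
t_c = ln[(k_a/k_1)(1 − D₀(k_a−k_1)/(k_1 L₀))] / (k_a−k_1).
Here k_a−k_1 = 1.464 d⁻¹ and 1 − D₀(k_a−k_1)/(k_1 L₀) = 1 − 1.14×1.464/(0.266×31.8) = 0.8027, so
t_c = ln(6.504 × 0.8027) / 1.464 = 1.653 / 1.464 = 1.129 d.
D_c = (k_1/k_a) L₀ e^(−k_1 t_c) = (0.266/1.73) × 31.8 × e^(−0.266×1.129) = 0.1538 × 31.8 × 0.7406 = 3.621 mg/L.
Minimum DO = C_s − D_c = 7.74 − 3.621 = 4.119 mg/L.
x_c = v t_c = 0.379 m/s × 1.129 d × 86400 s/d = 36960 m ≈ 37.0 km.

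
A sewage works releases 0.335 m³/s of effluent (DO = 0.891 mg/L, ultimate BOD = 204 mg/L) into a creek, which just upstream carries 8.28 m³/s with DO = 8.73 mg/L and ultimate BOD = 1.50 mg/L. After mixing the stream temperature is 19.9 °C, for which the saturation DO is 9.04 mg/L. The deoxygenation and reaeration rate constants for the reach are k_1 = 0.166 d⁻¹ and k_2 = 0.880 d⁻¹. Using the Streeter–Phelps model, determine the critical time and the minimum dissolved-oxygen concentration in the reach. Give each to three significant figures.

t_c ≈ 1.87 d; minimum DO ≈ 7.74 mg/L

Mixed DO = (8.28×8.73 + 0.335×0.891)/(8.28+0.335) = 72.58/8.615 = 8.425 mg/L.
Mixed L₀ = (8.28×1.50 + 0.335×204)/(8.615) = 80.76/8.615 = 9.374 mg/L.
Initial deficit D₀ = C_s − DO₀ = 9.04 − 8.425 = 0.6148 mg/L.
t_c = (1/0.7140) ln[(0.880/0.166)(1 − 0.6148×0.7140/(0.166×9.374))] = 1.401 × ln(3.806) = 1.872 d.
D_c = (0.166/0.880) × 9.374 × e^(−0.166×1.872) = 0.1886 × 9.374 × 0.7329 = 1.296 mg/L.
Minimum DO = 9.04 − 1.296 = 7.744 mg/L.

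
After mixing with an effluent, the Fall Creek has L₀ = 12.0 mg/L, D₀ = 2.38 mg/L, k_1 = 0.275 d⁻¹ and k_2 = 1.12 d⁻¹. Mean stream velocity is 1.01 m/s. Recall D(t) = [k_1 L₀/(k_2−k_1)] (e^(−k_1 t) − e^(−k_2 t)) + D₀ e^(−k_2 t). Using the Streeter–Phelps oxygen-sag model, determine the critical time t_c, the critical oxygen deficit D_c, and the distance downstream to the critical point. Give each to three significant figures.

At the critical point dD/dt = 0, so k_1 L₀ e^(−k_1 t) = k_2 D. Substituting D(t) from the Streeter–Phelps equation and solving for t gives
t_c = ln[(k_2/k_1)(1 − D₀(k_2−k_1)/(k_1 L₀))] / (k_2−k_1).
Here k_2−k_1 = 0.8450 d⁻¹ and 1 − D₀(k_2−k_1)/(k_1 L₀) = 1 − 2.38×0.8450/(0.275×12.0) = 0.3906, so
t_c = ln(4.073 × 0.3906) / 0.8450 = 0.4642 / 0.8450 = 0.5493 d.
L(t_c) = L₀ e^(−k_1 t_c) = 12.0 × 0.8598 = 10.32 mg/L, and at the critical point k_2 D_c = k_1 L, so D_c = (0.275/1.12) × 10.32 = 2.533 mg/L.
x_c = v t_c = 1.01 m/s × 0.5493 d × 86400 s/d = 47940 m ≈ 47.9 km.

t_c ≈ 0.549 d; D_c ≈ 2.53 mg/L; x_c ≈ 47.9 km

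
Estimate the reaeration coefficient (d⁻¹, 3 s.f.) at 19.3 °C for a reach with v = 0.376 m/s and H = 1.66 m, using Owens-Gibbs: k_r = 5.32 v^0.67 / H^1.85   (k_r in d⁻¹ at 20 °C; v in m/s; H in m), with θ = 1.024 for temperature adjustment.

k_r ≈ 1.06 d⁻¹

k_r(20) = 5.32 × 0.376^0.67 / 1.66^1.85 = 5.32 × 0.5192 / 2.554 = 1.082 d⁻¹.
k_r(19.3) = 1.082 × 1.024^(19.3−20) = 1.082 × 0.9835 = 1.064 d⁻¹.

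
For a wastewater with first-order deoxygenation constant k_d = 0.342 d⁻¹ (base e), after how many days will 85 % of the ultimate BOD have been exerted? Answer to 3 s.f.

t ≈ 5.55 d

y/L₀ = 1 − e^(−k_d t) = 0.85 ⇒ e^(−k_d t) = 0.150
t = −ln(0.150) / 0.342 = 1.897 / 0.342 = 5.547 d.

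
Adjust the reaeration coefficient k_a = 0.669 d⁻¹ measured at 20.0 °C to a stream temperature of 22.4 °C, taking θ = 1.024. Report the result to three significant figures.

k_a ≈ 0.708 d⁻¹

k_a(T₂) = k_a(T₁) · θ^(T₂−T₁) = 0.669 × 1.024^(22.4−20.0)
= 0.669 × 1.024^2.40 = 0.669 × 1.059 = 0.7082 d⁻¹.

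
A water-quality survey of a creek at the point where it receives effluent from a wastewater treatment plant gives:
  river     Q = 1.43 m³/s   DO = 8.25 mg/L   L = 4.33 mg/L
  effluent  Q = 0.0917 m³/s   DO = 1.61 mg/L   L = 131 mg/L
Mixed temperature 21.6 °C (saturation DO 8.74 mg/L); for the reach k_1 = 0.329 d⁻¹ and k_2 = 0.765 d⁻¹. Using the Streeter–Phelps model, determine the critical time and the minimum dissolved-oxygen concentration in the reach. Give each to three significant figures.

Mixed DO = (1.43×8.25 + 0.0917×1.61)/(1.43+0.0917) = 11.95/1.522 = 7.850 mg/L.
Mixed L₀ = (1.43×4.33 + 0.0917×131)/(1.522) = 18.20/1.522 = 11.96 mg/L.
Initial deficit D₀ = C_s − DO₀ = 8.74 − 7.850 = 0.8901 mg/L.
t_c = (1/0.4360) ln[(0.765/0.329)(1 − 0.8901×0.4360/(0.329×11.96))] = 2.294 × ln(2.096) = 1.697 d.
D_c = (0.329/0.765) × 11.96 × e^(−0.329×1.697) = 0.4301 × 11.96 × 0.5721 = 2.944 mg/L.
Minimum DO = 8.74 − 2.944 = 5.796 mg/L.

t_c ≈ 1.70 d; minimum DO ≈ 5.80 mg/L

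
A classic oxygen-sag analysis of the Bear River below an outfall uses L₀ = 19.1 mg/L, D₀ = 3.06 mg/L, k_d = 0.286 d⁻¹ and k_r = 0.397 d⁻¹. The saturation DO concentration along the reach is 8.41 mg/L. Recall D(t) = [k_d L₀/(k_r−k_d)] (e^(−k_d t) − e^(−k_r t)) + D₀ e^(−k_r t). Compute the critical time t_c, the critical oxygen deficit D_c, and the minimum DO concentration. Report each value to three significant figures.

t_c ≈ 2.38 d; D_c ≈ 6.97 mg/L; min DO ≈ 1.44 mg/L

t_c = [1/(k_r−k_d)] ln[(k_r/k_d)(1 − D₀(k_r−k_d)/(k_d L₀))]
= [1/(0.397−0.286)] ln[(0.397/0.286)(1 − 3.06×0.1110/(0.286×19.1))]
= (1/0.1110) ln[1.388 × 0.9378] = 9.009 × ln(1.302) = 9.009 × 0.2637 = 2.376 d.
D_c = (k_d/k_r) L₀ e^(−k_d t_c) = (0.286/0.397) × 19.1 × e^(−0.286×2.376) = 0.7204 × 19.1 × 0.5068 = 6.974 mg/L.
Minimum DO = C_s − D_c = 8.41 − 6.974 = 1.436 mg/L.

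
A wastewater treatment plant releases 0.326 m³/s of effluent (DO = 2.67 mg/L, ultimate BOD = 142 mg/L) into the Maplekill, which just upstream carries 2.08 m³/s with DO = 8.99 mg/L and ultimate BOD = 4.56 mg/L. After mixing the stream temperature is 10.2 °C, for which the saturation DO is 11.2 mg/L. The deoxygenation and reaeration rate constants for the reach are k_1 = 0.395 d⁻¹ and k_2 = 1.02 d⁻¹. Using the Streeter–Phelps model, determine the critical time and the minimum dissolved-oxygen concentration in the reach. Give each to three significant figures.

t_c ≈ 1.14 d; minimum DO ≈ 5.48 mg/L

Mixed DO = (2.08×8.99 + 0.326×2.67)/(2.08+0.326) = 19.57/2.406 = 8.134 mg/L.
Mixed L₀ = (2.08×4.56 + 0.326×142)/(2.406) = 55.78/2.406 = 23.18 mg/L.
Initial deficit D₀ = C_s − DO₀ = 11.2 − 8.134 = 3.066 mg/L.
t_c = (1/0.6250) ln[(1.02/0.395)(1 − 3.066×0.6250/(0.395×23.18))] = 1.600 × ln(2.042) = 1.142 d.
D_c = (0.395/1.02) × 23.18 × e^(−0.395×1.142) = 0.3873 × 23.18 × 0.6369 = 5.718 mg/L.
Minimum DO = 11.2 − 5.718 = 5.482 mg/L.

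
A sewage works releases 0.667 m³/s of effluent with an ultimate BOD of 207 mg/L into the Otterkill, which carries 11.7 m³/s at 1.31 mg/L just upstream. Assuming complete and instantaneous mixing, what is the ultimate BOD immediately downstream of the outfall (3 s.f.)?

12.4 mg/L

Flow-weighted mixing: C = (Q_r C_r + Q_w C_w)/(Q_r + Q_w)
= (11.7×1.31 + 0.667×207)/(11.7 + 0.667) = 153.4/12.37 = 12.40 mg/L.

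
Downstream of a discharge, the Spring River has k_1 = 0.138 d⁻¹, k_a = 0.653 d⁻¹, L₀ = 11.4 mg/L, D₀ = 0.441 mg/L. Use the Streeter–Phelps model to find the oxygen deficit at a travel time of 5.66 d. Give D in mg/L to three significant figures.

k_1 L₀/(k_a−k_1) = 0.138×11.4/(0.653−0.138) = 1.573/0.5150 = 3.055 mg/L.
e^(−k_1 t) = e^(−0.138×5.660) = 0.4579; e^(−k_a t) = e^(−0.653×5.660) = 0.02482.
D = 3.055 × (0.4579 − 0.02482) + 0.441 × 0.02482 = 1.323 + 0.01095 = 1.334 mg/L.

D ≈ 1.33 mg/L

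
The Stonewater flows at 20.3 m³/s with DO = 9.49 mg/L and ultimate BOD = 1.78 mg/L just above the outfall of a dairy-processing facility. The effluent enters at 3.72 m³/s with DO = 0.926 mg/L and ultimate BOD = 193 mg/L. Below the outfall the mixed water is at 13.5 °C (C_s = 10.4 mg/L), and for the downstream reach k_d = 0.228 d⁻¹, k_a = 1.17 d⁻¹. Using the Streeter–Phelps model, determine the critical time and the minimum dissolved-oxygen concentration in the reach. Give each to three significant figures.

t_c ≈ 1.37 d; minimum DO ≈ 5.92 mg/L

Mixed DO = (20.3×9.49 + 3.72×0.926)/(20.3+3.72) = 196.1/24.02 = 8.164 mg/L.
Mixed L₀ = (20.3×1.78 + 3.72×193)/(24.02) = 754.1/24.02 = 31.39 mg/L.
Initial deficit D₀ = C_s − DO₀ = 10.4 − 8.164 = 2.236 mg/L.
t_c = (1/0.9420) ln[(1.17/0.228)(1 − 2.236×0.9420/(0.228×31.39))] = 1.062 × ln(3.621) = 1.366 d.
D_c = (0.228/1.17) × 31.39 × e^(−0.228×1.366) = 0.1949 × 31.39 × 0.7324 = 4.481 mg/L.
Minimum DO = 10.4 − 4.481 = 5.919 mg/L.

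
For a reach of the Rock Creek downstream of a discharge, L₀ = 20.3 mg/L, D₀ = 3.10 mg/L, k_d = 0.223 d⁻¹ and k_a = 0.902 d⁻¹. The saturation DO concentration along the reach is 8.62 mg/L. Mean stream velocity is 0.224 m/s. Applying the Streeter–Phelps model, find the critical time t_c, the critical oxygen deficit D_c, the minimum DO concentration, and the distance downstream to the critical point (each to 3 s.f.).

t_c ≈ 1.14 d; D_c ≈ 3.89 mg/L; min DO ≈ 4.73 mg/L; x_c ≈ 22.0 km

t_c = [1/(k_a−k_d)] ln[(k_a/k_d)(1 − D₀(k_a−k_d)/(k_d L₀))]
= [1/(0.902−0.223)] ln[(0.902/0.223)(1 − 3.10×0.6790/(0.223×20.3))]
= (1/0.6790) ln[4.045 × 0.5350] = 1.473 × ln(2.164) = 1.473 × 0.7720 = 1.137 d.
L(t_c) = L₀ e^(−k_d t_c) = 20.3 × 0.7760 = 15.75 mg/L, and at the critical point k_a D_c = k_d L, so D_c = (0.223/0.902) × 15.75 = 3.895 mg/L.
Minimum DO = C_s − D_c = 8.62 − 3.895 = 4.725 mg/L.
x_c = v t_c = 0.224 m/s × 1.137 d × 86400 s/d = 22000 m ≈ 22.0 km.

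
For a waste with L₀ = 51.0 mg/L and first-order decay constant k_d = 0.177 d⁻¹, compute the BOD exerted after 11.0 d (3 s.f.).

y_t = L₀(1 − e^(−k_d t)) = 51.0 × (1 − e^(−0.177×11.0))
= 51.0 × (1 − 0.1427) = 51.0 × 0.8573 = 43.72 mg/L.

y ≈ 43.7 mg/L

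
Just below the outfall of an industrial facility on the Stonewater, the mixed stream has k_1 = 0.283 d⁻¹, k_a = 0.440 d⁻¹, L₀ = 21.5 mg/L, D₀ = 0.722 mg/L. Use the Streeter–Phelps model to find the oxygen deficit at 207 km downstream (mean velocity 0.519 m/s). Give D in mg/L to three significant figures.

Travel time t = x/v = 207 km / (0.519 m/s) = 207000 m / 0.519 m/s = 398800 s = 4.616 d.
k_1 L₀/(k_a−k_1) = 0.283×21.5/(0.440−0.283) = 6.084/0.1570 = 38.75 mg/L.
e^(−k_1 t) = e^(−0.283×4.616) = 0.2708; e^(−k_a t) = e^(−0.440×4.616) = 0.1312.
D = 38.75 × (0.2708 − 0.1312) + 0.722 × 0.1312 = 5.411 + 0.09472 = 5.505 mg/L.

D ≈ 5.51 mg/L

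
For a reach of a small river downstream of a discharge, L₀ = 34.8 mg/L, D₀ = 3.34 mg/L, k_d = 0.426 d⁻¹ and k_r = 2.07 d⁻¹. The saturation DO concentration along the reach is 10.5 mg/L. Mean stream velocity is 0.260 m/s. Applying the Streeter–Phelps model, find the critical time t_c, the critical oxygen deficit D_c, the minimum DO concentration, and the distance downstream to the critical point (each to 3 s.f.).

t_c ≈ 0.680 d; D_c ≈ 5.36 mg/L; min DO ≈ 5.14 mg/L; x_c ≈ 15.3 km

With k_r/k_d = 4.859 and 1 − D₀(k_r−k_d)/(k_d L₀) = 0.6296,
t_c = ln(4.859 × 0.6296) / (2.07 − 0.426) = ln(3.059) / 1.644 = 1.118/1.644 = 0.6802 d.
D_c = (k_d/k_r) L₀ e^(−k_d t_c) = (0.426/2.07) × 34.8 × e^(−0.426×0.6802) = 0.2058 × 34.8 × 0.7484 = 5.360 mg/L.
Minimum DO = C_s − D_c = 10.5 − 5.360 = 5.140 mg/L.
x_c = v t_c = 0.260 m/s × 0.6802 d × 86400 s/d = 15280 m ≈ 15.3 km.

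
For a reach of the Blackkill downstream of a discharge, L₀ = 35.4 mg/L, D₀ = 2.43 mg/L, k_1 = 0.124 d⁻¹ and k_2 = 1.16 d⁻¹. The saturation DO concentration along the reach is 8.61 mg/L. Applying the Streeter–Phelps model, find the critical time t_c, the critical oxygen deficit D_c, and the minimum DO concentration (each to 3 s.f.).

t_c = [1/(k_2−k_1)] ln[(k_2/k_1)(1 − D₀(k_2−k_1)/(k_1 L₀))]
= [1/(1.16−0.124)] ln[(1.16/0.124)(1 − 2.43×1.036/(0.124×35.4))]
= (1/1.036) ln[9.355 × 0.4265] = 0.9653 × ln(3.990) = 0.9653 × 1.384 = 1.336 d.
D_c = (k_1/k_2) L₀ e^(−k_1 t_c) = (0.124/1.16) × 35.4 × e^(−0.124×1.336) = 0.1069 × 35.4 × 0.8474 = 3.207 mg/L.
Minimum DO = C_s − D_c = 8.61 − 3.207 = 5.403 mg/L.

t_c ≈ 1.34 d; D_c ≈ 3.21 mg/L; min DO ≈ 5.40 mg/L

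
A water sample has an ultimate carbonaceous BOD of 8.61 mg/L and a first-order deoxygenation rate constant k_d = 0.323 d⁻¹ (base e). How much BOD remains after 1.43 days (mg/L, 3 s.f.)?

L ≈ 5.43 mg/L

L_t = L₀ e^(−k_d t) = 8.61 × e^(−0.323×1.43) = 8.61 × 0.6301 = 5.425 mg/L.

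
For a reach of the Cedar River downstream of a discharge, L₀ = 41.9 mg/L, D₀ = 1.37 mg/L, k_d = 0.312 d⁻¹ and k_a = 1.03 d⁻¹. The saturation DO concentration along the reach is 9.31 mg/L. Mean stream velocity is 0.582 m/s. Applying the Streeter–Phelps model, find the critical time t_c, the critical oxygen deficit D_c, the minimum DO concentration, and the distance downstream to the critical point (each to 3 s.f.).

t_c ≈ 1.55 d; D_c ≈ 7.81 mg/L; min DO ≈ 1.50 mg/L; x_c ≈ 78.2 km

At the critical point dD/dt = 0, so k_d L₀ e^(−k_d t) = k_a D. Substituting D(t) from the Streeter–Phelps equation and solving for t gives
t_c = ln[(k_a/k_d)(1 − D₀(k_a−k_d)/(k_d L₀))] / (k_a−k_d).
Here k_a−k_d = 0.7180 d⁻¹ and 1 − D₀(k_a−k_d)/(k_d L₀) = 1 − 1.37×0.7180/(0.312×41.9) = 0.9248, so
t_c = ln(3.301 × 0.9248) / 0.7180 = 1.116 / 0.7180 = 1.554 d.
D_c = (k_d/k_a) L₀ e^(−k_d t_c) = (0.312/1.03) × 41.9 × e^(−0.312×1.554) = 0.3029 × 41.9 × 0.6157 = 7.815 mg/L.
Minimum DO = C_s − D_c = 9.31 − 7.815 = 1.495 mg/L.
x_c = v t_c = 0.582 m/s × 1.554 d × 86400 s/d = 78160 m ≈ 78.2 km.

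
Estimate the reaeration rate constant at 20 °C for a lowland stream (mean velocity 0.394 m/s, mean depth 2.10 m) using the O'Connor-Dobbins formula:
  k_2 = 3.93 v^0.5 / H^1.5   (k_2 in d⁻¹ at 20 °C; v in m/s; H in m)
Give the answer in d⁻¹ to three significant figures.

k_2 ≈ 0.811 d⁻¹

k_2 = 3.93 × 0.394^0.5 / 2.10^1.5 = 3.93 × 0.6277 / 3.043 = 0.8106 d⁻¹.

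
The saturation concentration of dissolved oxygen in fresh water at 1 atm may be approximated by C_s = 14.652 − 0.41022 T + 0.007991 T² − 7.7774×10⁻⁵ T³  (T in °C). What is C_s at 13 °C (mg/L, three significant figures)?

C_s = 14.652 − 0.41022×13 + 0.007991×13² − 7.7774×10⁻⁵×13³ = 10.50 mg/L.

C_s ≈ 10.5 mg/L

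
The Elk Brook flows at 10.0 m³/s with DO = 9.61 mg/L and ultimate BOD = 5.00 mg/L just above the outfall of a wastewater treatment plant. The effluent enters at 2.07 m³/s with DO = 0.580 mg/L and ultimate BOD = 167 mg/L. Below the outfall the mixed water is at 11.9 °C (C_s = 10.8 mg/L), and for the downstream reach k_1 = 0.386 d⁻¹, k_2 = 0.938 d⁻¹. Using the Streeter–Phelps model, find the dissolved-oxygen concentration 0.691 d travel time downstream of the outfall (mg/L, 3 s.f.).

DO ≈ 3.80 mg/L

Mixed DO = (10.0×9.61 + 2.07×0.580)/(10.0+2.07) = 97.30/12.07 = 8.061 mg/L.
Mixed L₀ = (10.0×5.00 + 2.07×167)/(12.07) = 395.7/12.07 = 32.78 mg/L.
Initial deficit D₀ = C_s − DO₀ = 10.8 − 8.061 = 2.739 mg/L.
D(0.691) = [0.386×32.78/(0.938−0.386)](e^(−0.386×0.691) − e^(−0.938×0.691)) + 2.739 e^(−0.938×0.691)
= 22.92 × (0.7659 − 0.5230) + 2.739 × 0.5230 = 7.000 mg/L.
DO = 10.8 − 7.000 = 3.800 mg/L.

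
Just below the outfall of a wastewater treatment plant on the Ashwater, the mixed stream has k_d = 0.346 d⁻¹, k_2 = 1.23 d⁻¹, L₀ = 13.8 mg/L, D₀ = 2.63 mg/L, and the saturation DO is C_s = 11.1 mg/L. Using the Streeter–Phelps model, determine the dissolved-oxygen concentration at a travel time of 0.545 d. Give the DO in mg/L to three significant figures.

k_d L₀/(k_2−k_d) = 0.346×13.8/(1.23−0.346) = 4.775/0.8840 = 5.401 mg/L.
e^(−k_d t) = e^(−0.346×0.5450) = 0.8281; e^(−k_2 t) = e^(−1.23×0.5450) = 0.5115.
D = 5.401 × (0.8281 − 0.5115) + 2.63 × 0.5115 = 1.710 + 1.345 = 3.055 mg/L.
DO = C_s − D = 11.1 − 3.055 = 8.045 mg/L.

DO ≈ 8.04 mg/L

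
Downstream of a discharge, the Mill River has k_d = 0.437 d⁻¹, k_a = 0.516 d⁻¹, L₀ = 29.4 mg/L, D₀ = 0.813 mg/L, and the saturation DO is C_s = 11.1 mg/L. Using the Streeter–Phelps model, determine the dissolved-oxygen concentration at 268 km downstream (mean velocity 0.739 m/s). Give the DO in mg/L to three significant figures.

DO ≈ 3.68 mg/L

Travel time t = x/v = 268 km / (0.739 m/s) = 268000 m / 0.739 m/s = 362700 s = 4.197 d.
k_d L₀/(k_a−k_d) = 0.437×29.4/(0.516−0.437) = 12.85/0.07900 = 162.6 mg/L.
e^(−k_d t) = e^(−0.437×4.197) = 0.1597; e^(−k_a t) = e^(−0.516×4.197) = 0.1147.
D = 162.6 × (0.1597 − 0.1147) + 0.813 × 0.1147 = 7.331 + 0.09321 = 7.425 mg/L.
DO = C_s − D = 11.1 − 7.425 = 3.675 mg/L.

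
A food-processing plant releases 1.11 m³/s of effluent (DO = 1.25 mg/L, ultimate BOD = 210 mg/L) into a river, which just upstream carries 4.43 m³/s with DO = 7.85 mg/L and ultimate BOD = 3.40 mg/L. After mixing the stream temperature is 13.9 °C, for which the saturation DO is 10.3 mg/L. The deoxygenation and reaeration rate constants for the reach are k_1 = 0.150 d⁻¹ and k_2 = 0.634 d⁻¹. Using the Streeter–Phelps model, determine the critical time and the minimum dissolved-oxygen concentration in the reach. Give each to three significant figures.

Mixed DO = (4.43×7.85 + 1.11×1.25)/(4.43+1.11) = 36.16/5.540 = 6.528 mg/L.
Mixed L₀ = (4.43×3.40 + 1.11×210)/(5.540) = 248.2/5.540 = 44.79 mg/L.
Initial deficit D₀ = C_s − DO₀ = 10.3 − 6.528 = 3.772 mg/L.
t_c = (1/0.4840) ln[(0.634/0.150)(1 − 3.772×0.4840/(0.150×44.79))] = 2.066 × ln(3.078) = 2.323 d.
D_c = (0.150/0.634) × 44.79 × e^(−0.150×2.323) = 0.2366 × 44.79 × 0.7058 = 7.480 mg/L.
Minimum DO = 10.3 − 7.480 = 2.820 mg/L.

t_c ≈ 2.32 d; minimum DO ≈ 2.82 mg/L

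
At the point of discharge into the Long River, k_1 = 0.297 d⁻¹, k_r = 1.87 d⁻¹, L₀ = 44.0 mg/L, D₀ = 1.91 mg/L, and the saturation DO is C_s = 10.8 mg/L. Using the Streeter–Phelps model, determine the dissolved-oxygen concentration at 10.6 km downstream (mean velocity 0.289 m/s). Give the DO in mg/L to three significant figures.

Travel time t = x/v = 10.6 km / (0.289 m/s) = 10600 m / 0.289 m/s = 36680 s = 0.4245 d.
k_1 L₀/(k_r−k_1) = 0.297×44.0/(1.87−0.297) = 13.07/1.573 = 8.308 mg/L.
e^(−k_1 t) = e^(−0.297×0.4245) = 0.8815; e^(−k_r t) = e^(−1.87×0.4245) = 0.4521.
D = 8.308 × (0.8815 − 0.4521) + 1.91 × 0.4521 = 3.568 + 0.8635 = 4.431 mg/L.
DO = C_s − D = 10.8 − 4.431 = 6.369 mg/L.

DO ≈ 6.37 mg/L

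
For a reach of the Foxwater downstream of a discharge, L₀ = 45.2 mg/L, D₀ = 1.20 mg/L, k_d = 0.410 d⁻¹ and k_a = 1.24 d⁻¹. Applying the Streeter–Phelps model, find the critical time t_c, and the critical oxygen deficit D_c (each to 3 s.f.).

t_c ≈ 1.27 d; D_c ≈ 8.89 mg/L

At the critical point dD/dt = 0, so k_d L₀ e^(−k_d t) = k_a D. Substituting D(t) from the Streeter–Phelps equation and solving for t gives
t_c = ln[(k_a/k_d)(1 − D₀(k_a−k_d)/(k_d L₀))] / (k_a−k_d).
Here k_a−k_d = 0.8300 d⁻¹ and 1 − D₀(k_a−k_d)/(k_d L₀) = 1 − 1.20×0.8300/(0.410×45.2) = 0.9463, so
t_c = ln(3.024 × 0.9463) / 0.8300 = 1.051 / 0.8300 = 1.267 d.
L(t_c) = L₀ e^(−k_d t_c) = 45.2 × 0.5949 = 26.89 mg/L, and at the critical point k_a D_c = k_d L, so D_c = (0.410/1.24) × 26.89 = 8.891 mg/L.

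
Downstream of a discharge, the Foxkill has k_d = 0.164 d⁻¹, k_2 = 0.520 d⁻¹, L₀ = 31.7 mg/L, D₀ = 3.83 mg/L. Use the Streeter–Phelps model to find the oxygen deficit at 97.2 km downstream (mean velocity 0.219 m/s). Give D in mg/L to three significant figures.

D ≈ 5.54 mg/L

Travel time t = x/v = 97.2 km / (0.219 m/s) = 97200 m / 0.219 m/s = 443800 s = 5.137 d.
k_d L₀/(k_2−k_d) = 0.164×31.7/(0.520−0.164) = 5.199/0.3560 = 14.60 mg/L.
e^(−k_d t) = e^(−0.164×5.137) = 0.4306; e^(−k_2 t) = e^(−0.520×5.137) = 0.06917.
D = 14.60 × (0.4306 − 0.06917) + 3.83 × 0.06917 = 5.279 + 0.2649 = 5.544 mg/L.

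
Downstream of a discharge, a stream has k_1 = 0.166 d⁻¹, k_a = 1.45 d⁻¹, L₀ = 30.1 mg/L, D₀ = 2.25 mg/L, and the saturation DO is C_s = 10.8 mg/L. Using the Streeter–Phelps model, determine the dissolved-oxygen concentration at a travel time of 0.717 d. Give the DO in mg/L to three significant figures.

DO ≈ 7.93 mg/L

k_1 L₀/(k_a−k_1) = 0.166×30.1/(1.45−0.166) = 4.997/1.284 = 3.891 mg/L.
e^(−k_1 t) = e^(−0.166×0.7170) = 0.8878; e^(−k_a t) = e^(−1.45×0.7170) = 0.3536.
D = 3.891 × (0.8878 − 0.3536) + 2.25 × 0.3536 = 2.079 + 0.7956 = 2.874 mg/L.
DO = C_s − D = 10.8 − 2.874 = 7.926 mg/L.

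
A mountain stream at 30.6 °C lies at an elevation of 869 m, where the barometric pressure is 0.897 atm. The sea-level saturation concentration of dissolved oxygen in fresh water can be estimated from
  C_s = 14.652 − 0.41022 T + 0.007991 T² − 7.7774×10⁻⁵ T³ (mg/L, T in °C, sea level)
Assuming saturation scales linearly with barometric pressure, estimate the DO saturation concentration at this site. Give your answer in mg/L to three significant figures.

At sea level: C_s = 14.652 − 0.41022×30.6 + 0.007991×30.6² − 7.7774×10⁻⁵×30.6³ = 7.353 mg/L.
Pressure correction: C_s' = 7.353 × 0.897 = 6.596 mg/L.

C_s ≈ 6.60 mg/L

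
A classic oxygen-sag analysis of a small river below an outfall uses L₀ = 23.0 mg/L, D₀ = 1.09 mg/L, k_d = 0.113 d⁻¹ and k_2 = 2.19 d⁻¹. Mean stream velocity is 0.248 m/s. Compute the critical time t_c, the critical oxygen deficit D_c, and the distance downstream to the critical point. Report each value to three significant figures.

t_c ≈ 0.441 d; D_c ≈ 1.13 mg/L; x_c ≈ 9.45 km

With k_2/k_d = 19.38 and 1 − D₀(k_2−k_d)/(k_d L₀) = 0.1289,
t_c = ln(19.38 × 0.1289) / (2.19 − 0.113) = ln(2.499) / 2.077 = 0.9157/2.077 = 0.4409 d.
L(t_c) = L₀ e^(−k_d t_c) = 23.0 × 0.9514 = 21.88 mg/L, and at the critical point k_2 D_c = k_d L, so D_c = (0.113/2.19) × 21.88 = 1.129 mg/L.
x_c = v t_c = 0.248 m/s × 0.4409 d × 86400 s/d = 9447 m ≈ 9.45 km.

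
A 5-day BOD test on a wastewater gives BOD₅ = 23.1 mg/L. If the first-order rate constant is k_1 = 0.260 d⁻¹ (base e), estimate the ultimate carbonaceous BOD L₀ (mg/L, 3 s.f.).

L₀ ≈ 31.8 mg/L

BOD₅ = L₀(1 − e^(−5k_1)) ⇒ L₀ = BOD₅ / (1 − e^(−5×0.260))
= 23.1 / (1 − 0.2725) = 23.1 / 0.7275 = 31.75 mg/L.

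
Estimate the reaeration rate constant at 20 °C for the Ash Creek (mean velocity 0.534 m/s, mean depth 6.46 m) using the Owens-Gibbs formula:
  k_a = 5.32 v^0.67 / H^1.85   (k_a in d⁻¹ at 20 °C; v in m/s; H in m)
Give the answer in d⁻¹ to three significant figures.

k_a ≈ 0.111 d⁻¹

k_a = 5.32 × 0.534^0.67 / 6.46^1.85 = 5.32 × 0.6568 / 31.54 = 0.1108 d⁻¹.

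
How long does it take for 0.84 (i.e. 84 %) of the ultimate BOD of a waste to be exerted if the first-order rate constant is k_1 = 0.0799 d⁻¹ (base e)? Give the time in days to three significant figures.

t ≈ 22.9 d

y/L₀ = 1 − e^(−k_1 t) = 0.84 ⇒ e^(−k_1 t) = 0.160
t = −ln(0.160) / 0.0799 = 1.833 / 0.0799 = 22.94 d.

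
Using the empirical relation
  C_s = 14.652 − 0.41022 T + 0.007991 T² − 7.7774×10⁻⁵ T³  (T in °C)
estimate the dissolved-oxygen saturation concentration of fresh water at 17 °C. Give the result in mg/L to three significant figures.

C_s ≈ 9.61 mg/L

C_s = 14.652 − 0.41022×17 + 0.007991×17² − 7.7774×10⁻⁵×17³ = 9.606 mg/L.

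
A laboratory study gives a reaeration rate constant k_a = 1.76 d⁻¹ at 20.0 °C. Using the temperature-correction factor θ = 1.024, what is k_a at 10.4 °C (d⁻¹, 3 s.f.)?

k_a(T₂) = k_a(T₁) · θ^(T₂−T₁) = 1.76 × 1.024^(10.4−20.0)
= 1.76 × 1.024^-9.60 = 1.76 × 0.7964 = 1.402 d⁻¹.

k_a ≈ 1.40 d⁻¹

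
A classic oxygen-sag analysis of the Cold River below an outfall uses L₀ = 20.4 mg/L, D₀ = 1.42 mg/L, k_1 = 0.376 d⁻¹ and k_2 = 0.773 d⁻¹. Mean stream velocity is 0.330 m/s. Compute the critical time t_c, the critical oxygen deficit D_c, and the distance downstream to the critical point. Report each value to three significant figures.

t_c ≈ 1.62 d; D_c ≈ 5.39 mg/L; x_c ≈ 46.3 km

At the critical point dD/dt = 0, so k_1 L₀ e^(−k_1 t) = k_2 D. Substituting D(t) from the Streeter–Phelps equation and solving for t gives
t_c = ln[(k_2/k_1)(1 − D₀(k_2−k_1)/(k_1 L₀))] / (k_2−k_1).
Here k_2−k_1 = 0.3970 d⁻¹ and 1 − D₀(k_2−k_1)/(k_1 L₀) = 1 − 1.42×0.3970/(0.376×20.4) = 0.9265, so
t_c = ln(2.056 × 0.9265) / 0.3970 = 0.6444 / 0.3970 = 1.623 d.
D_c = (k_1/k_2) L₀ e^(−k_1 t_c) = (0.376/0.773) × 20.4 × e^(−0.376×1.623) = 0.4864 × 20.4 × 0.5432 = 5.390 mg/L.
x_c = v t_c = 0.330 m/s × 1.623 d × 86400 s/d = 46280 m ≈ 46.3 km.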